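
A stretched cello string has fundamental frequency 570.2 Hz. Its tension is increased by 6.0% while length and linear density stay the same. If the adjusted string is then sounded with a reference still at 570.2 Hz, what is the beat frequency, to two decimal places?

16.86 Hz

For a string, f ∝ √T, so the new frequency is 570.2·√1.060 = 587.0568 Hz.
f_beat = |587.0568 − 570.2| = 16.86 Hz.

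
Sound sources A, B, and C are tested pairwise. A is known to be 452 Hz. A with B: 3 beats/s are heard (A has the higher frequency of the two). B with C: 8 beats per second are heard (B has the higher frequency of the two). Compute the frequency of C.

B is below A, so f_B = 452 − 3 = 449 Hz.
C is below B, so f_C = 449 − 8 = 441 Hz.

441 Hz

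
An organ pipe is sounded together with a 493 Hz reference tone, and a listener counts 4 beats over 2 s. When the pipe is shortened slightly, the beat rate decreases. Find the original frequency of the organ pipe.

Beat frequency = 4/2 = 2 Hz.
|f − 493| = 2, so the organ pipe was at either 491 Hz or 495 Hz.
A shorter pipe has a higher fundamental; the adjustment raises the organ pipe's frequency.
The beat rate fell, so the adjustment moved the organ pipe toward 493 Hz — it must have started below the reference.

491 Hz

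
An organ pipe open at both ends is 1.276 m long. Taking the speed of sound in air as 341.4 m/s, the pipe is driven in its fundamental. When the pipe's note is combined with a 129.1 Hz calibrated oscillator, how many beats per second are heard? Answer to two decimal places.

4.68 Hz

Open pipe: f_n = n·v/(2L) = 1·341.4/(2·1.276) = 133.7774 Hz.
f_beat = |133.7774 − 129.1| = 4.68 Hz.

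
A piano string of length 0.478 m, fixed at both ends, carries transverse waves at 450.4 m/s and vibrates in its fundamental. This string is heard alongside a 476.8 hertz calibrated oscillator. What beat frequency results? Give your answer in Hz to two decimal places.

For a string fixed at both ends, f_n = n·v/(2L) = 1·450.4/(2·0.478) = 471.1297 Hz.
f_beat = |471.1297 − 476.8| = 5.67 Hz.

5.67 Hz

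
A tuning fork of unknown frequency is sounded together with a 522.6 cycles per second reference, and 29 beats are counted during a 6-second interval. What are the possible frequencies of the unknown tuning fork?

Beat frequency = 29/6 = 4.8333 Hz.
|f − 522.6| = 4.8333, so f = 522.6 ± 4.8333.

517.7667 Hz or 527.4333 Hz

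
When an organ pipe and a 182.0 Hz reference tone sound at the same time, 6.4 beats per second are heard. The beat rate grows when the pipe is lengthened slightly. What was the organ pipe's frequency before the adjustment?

|f − 182.0| = 6.4, so the organ pipe was at either 175.6 Hz or 188.4 Hz.
A longer pipe has a lower fundamental; the adjustment lowers the organ pipe's frequency.
The beat rate rose, so the adjustment moved the organ pipe further from 182.0 Hz — it was already below the reference.

175.6 Hz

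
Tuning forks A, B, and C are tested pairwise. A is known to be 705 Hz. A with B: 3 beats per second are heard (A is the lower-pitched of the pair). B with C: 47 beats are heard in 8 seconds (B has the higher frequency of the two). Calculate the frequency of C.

702.125 Hz

B is above A, so f_B = 705 + 3 = 708 Hz.
B–C: Beat frequency = 47/8 = 5.875 Hz.
C is below B, so f_C = 708 − 5.875 = 702.125 Hz.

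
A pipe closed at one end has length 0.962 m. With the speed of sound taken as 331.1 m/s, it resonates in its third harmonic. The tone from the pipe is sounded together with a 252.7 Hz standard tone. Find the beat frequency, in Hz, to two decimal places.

Closed pipe (odd harmonics): f_n = n·v/(4L) = 3·331.1/(4·0.962) = 258.1341 Hz.
f_beat = |258.1341 − 252.7| = 5.43 Hz.

5.43 Hz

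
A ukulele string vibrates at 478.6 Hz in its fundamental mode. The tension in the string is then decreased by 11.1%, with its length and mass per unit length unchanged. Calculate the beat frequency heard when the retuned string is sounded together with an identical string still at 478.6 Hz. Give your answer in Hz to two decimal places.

27.34 Hz

For a string, f ∝ √T, so the new frequency is 478.6·√0.889 = 451.2566 Hz.
f_beat = |451.2566 − 478.6| = 27.34 Hz.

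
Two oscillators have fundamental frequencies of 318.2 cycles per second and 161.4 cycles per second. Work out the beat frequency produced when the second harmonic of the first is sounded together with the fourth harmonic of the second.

9.2 Hz

Second harmonic of the first: 2·318.2 = 636.4 Hz.
Fourth harmonic of the second: 4·161.4 = 645.6 Hz.
f_beat = |636.4 − 645.6| = 9.2 Hz.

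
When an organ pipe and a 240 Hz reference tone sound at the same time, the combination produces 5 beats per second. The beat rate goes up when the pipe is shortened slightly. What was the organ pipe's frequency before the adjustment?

245 Hz

|f − 240| = 5, so the organ pipe was at either 235 Hz or 245 Hz.
A shorter pipe has a higher fundamental; the adjustment raises the organ pipe's frequency.
The beat rate rose, so the adjustment moved the organ pipe further from 240 Hz — it was already above the reference.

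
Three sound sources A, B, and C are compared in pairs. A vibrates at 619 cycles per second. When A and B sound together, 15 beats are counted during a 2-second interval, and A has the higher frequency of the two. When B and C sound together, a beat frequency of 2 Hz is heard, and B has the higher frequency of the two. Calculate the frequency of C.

A–B: Beat frequency = 15/2 = 7.5 Hz.
B is below A, so f_B = 619 − 7.5 = 611.5 Hz.
C is below B, so f_C = 611.5 − 2 = 609.5 Hz.

609.5 Hz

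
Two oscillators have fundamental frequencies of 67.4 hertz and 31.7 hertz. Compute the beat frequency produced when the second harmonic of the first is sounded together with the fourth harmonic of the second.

Second harmonic of the first: 2·67.4 = 134.8 Hz.
Fourth harmonic of the second: 4·31.7 = 126.8 Hz.
f_beat = |134.8 − 126.8| = 8.0 Hz.

8.0 Hz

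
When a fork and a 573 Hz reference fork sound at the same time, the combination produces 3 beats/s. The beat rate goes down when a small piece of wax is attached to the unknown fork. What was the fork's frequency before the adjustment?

|f − 573| = 3, so the fork was at either 570 Hz or 576 Hz.
Loading a fork with wax lowers its frequency; the adjustment lowers the fork's frequency.
The beat rate fell, so the adjustment moved the fork toward 573 Hz — it must have started above the reference.

576 Hz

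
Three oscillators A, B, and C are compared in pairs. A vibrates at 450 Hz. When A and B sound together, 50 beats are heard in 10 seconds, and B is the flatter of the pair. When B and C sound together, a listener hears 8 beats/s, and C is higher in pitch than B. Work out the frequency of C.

453 Hz

A–B: Beat frequency = 50/10 = 5 Hz.
B is below A, so f_B = 450 − 5 = 445 Hz.
C is above B, so f_C = 445 + 8 = 453 Hz.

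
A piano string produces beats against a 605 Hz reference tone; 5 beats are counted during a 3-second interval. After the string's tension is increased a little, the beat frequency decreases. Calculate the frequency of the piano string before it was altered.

Beat frequency = 5/3 = 1.6667 Hz.
|f − 605| = 1.6667, so the piano string was at either 603.3333 Hz or 606.6667 Hz.
Higher tension means higher frequency; the adjustment raises the piano string's frequency.
The beat rate fell, so the adjustment moved the piano string toward 605 Hz — it must have started below the reference.

603.3333 Hz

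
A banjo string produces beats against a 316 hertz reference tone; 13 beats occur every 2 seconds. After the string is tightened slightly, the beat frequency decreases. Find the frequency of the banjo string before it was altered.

Beat frequency = 13/2 = 6.5 Hz.
|f − 316| = 6.5, so the banjo string was at either 309.5 Hz or 322.5 Hz.
Increasing tension raises a string's frequency; the adjustment raises the banjo string's frequency.
The beat rate fell, so the adjustment moved the banjo string toward 316 Hz — it must have started below the reference.

309.5 Hz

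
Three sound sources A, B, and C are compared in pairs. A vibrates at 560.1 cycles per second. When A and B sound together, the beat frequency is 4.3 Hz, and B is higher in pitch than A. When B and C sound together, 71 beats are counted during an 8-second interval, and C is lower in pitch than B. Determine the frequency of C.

B is above A, so f_B = 560.1 + 4.3 = 564.4 Hz.
B–C: Beat frequency = 71/8 = 8.875 Hz.
C is below B, so f_C = 564.4 − 8.875 = 555.525 Hz.

555.525 Hz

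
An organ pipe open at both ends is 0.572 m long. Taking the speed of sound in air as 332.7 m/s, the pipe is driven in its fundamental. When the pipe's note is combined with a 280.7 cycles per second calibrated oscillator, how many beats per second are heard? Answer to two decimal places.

10.12 Hz

Open pipe: f_n = n·v/(2L) = 1·332.7/(2·0.572) = 290.8217 Hz.
f_beat = |290.8217 − 280.7| = 10.12 Hz.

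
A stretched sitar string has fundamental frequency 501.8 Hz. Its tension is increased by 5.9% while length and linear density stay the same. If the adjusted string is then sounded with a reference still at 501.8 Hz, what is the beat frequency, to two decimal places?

14.59 Hz

For a string, f ∝ √T, so the new frequency is 501.8·√1.059 = 516.3910 Hz.
f_beat = |516.3910 − 501.8| = 14.59 Hz.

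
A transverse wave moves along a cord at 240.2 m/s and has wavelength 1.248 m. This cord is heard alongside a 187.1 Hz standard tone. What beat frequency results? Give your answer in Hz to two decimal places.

5.37 Hz

Source frequency f = v/λ = 240.2/1.248 = 192.4679 Hz.
f_beat = |192.4679 − 187.1| = 5.37 Hz.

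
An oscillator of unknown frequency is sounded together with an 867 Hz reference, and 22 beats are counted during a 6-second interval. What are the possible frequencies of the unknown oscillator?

863.3333 Hz or 870.6667 Hz

Beat frequency = 22/6 = 3.6667 Hz.
|f − 867| = 3.6667, so f = 867 ± 3.6667.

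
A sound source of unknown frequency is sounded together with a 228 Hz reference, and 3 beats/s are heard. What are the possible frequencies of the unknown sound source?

|f − 228| = 3, so f = 228 ± 3.

225 Hz or 231 Hz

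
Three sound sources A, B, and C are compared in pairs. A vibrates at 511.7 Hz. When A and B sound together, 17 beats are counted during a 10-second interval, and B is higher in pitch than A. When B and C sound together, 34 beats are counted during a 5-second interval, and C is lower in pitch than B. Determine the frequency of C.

A–B: Beat frequency = 17/10 = 1.7 Hz.
B is above A, so f_B = 511.7 + 1.7 = 513.4 Hz.
B–C: Beat frequency = 34/5 = 6.8 Hz.
C is below B, so f_C = 513.4 − 6.8 = 506.6 Hz.

506.6 Hz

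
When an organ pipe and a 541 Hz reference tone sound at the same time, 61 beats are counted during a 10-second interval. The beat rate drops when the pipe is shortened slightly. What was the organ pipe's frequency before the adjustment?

Beat frequency = 61/10 = 6.1 Hz.
|f − 541| = 6.1, so the organ pipe was at either 534.9 Hz or 547.1 Hz.
A shorter pipe has a higher fundamental; the adjustment raises the organ pipe's frequency.
The beat rate fell, so the adjustment moved the organ pipe toward 541 Hz — it must have started below the reference.

534.9 Hz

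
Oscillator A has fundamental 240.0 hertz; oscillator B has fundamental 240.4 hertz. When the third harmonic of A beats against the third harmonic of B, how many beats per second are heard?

1.2 Hz

Third harmonic of the first: 3·240.0 = 720.0 Hz.
Third harmonic of the second: 3·240.4 = 721.2 Hz.
f_beat = |720.0 − 721.2| = 1.2 Hz.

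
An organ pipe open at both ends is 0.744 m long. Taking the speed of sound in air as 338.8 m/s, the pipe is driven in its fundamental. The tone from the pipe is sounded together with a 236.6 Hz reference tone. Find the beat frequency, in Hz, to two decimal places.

Open pipe: f_n = n·v/(2L) = 1·338.8/(2·0.744) = 227.6882 Hz.
f_beat = |227.6882 − 236.6| = 8.91 Hz.

8.91 Hz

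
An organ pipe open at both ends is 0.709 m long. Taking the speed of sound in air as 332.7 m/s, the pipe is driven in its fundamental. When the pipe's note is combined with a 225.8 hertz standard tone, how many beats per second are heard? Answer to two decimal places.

8.83 Hz

Open pipe: f_n = n·v/(2L) = 1·332.7/(2·0.709) = 234.6262 Hz.
f_beat = |234.6262 − 225.8| = 8.83 Hz.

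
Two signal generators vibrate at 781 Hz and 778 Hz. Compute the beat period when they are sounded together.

f_beat = |781 − 778| = 3 Hz.
Beat period T = 1 / f_beat = 1 / 3 s.

0.333 s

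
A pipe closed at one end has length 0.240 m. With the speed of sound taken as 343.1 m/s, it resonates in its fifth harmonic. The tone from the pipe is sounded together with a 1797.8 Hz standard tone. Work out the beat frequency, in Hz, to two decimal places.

10.82 Hz

Closed pipe (odd harmonics): f_n = n·v/(4L) = 5·343.1/(4·0.240) = 1786.9792 Hz.
f_beat = |1786.9792 − 1797.8| = 10.82 Hz.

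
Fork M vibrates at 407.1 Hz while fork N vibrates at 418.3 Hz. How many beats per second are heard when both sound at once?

The beat frequency equals the magnitude of the frequency difference.
|407.1 − 418.3| = 11.2 Hz.

11.2 Hz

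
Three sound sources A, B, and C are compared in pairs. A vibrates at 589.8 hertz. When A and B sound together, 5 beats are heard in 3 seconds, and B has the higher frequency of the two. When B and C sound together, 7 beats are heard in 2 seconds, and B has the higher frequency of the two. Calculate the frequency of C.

A–B: Beat frequency = 5/3 = 1.6667 Hz.
B is above A, so f_B = 589.8 + 1.6667 = 591.4667 Hz.
B–C: Beat frequency = 7/2 = 3.5 Hz.
C is below B, so f_C = 591.4667 − 3.5 = 587.9667 Hz.

587.9667 Hz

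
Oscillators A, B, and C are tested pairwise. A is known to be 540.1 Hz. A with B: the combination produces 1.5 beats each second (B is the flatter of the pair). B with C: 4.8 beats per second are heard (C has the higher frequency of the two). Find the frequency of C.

543.4 Hz

B is below A, so f_B = 540.1 − 1.5 = 538.6 Hz.
C is above B, so f_C = 538.6 + 4.8 = 543.4 Hz.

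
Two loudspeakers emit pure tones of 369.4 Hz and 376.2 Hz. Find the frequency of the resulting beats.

6.8 Hz

The beat frequency equals the magnitude of the frequency difference.
|369.4 − 376.2| = 6.8 Hz.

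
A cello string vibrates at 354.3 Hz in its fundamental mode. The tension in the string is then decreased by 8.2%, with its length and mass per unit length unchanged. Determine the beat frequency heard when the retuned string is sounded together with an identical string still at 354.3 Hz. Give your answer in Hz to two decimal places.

For a string, f ∝ √T, so the new frequency is 354.3·√0.918 = 339.4630 Hz.
f_beat = |339.4630 − 354.3| = 14.84 Hz.

14.84 Hz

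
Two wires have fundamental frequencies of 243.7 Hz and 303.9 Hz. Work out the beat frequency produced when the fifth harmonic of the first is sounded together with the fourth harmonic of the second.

2.9 Hz

Fifth harmonic of the first: 5·243.7 = 1218.5 Hz.
Fourth harmonic of the second: 4·303.9 = 1215.6 Hz.
f_beat = |1218.5 − 1215.6| = 2.9 Hz.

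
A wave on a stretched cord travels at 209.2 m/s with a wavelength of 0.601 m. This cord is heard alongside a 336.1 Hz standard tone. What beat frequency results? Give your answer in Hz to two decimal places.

Source frequency f = v/λ = 209.2/0.601 = 348.0865 Hz.
f_beat = |348.0865 − 336.1| = 11.99 Hz.

11.99 Hz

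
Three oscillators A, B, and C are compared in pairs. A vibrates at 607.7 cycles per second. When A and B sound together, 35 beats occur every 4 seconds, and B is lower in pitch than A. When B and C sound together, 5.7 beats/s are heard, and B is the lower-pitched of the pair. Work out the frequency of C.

A–B: Beat frequency = 35/4 = 8.75 Hz.
B is below A, so f_B = 607.7 − 8.75 = 598.95 Hz.
C is above B, so f_C = 598.95 + 5.7 = 604.65 Hz.

604.65 Hz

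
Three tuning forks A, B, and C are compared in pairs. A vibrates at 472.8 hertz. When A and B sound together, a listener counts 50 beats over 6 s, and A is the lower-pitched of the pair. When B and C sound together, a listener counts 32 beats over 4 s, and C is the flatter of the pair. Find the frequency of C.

A–B: Beat frequency = 50/6 = 8.3333 Hz.
B is above A, so f_B = 472.8 + 8.3333 = 481.1333 Hz.
B–C: Beat frequency = 32/4 = 8 Hz.
C is below B, so f_C = 481.1333 − 8 = 473.1333 Hz.

473.1333 Hz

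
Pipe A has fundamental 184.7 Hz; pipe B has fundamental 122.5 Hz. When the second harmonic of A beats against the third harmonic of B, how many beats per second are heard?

1.9 Hz

Second harmonic of the first: 2·184.7 = 369.4 Hz.
Third harmonic of the second: 3·122.5 = 367.5 Hz.
f_beat = |369.4 − 367.5| = 1.9 Hz.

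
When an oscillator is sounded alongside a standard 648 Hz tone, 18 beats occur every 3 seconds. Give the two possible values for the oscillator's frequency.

642 Hz or 654 Hz

Beat frequency = 18/3 = 6 Hz.
|f − 648| = 6, so f = 648 ± 6.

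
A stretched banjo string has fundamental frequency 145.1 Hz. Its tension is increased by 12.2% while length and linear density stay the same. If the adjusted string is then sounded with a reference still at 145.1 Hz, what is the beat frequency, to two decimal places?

For a string, f ∝ √T, so the new frequency is 145.1·√1.122 = 153.6965 Hz.
f_beat = |153.6965 − 145.1| = 8.60 Hz.

8.60 Hz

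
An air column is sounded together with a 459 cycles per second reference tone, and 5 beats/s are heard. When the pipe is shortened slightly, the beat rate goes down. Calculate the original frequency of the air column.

|f − 459| = 5, so the air column was at either 454 Hz or 464 Hz.
A shorter pipe has a higher fundamental; the adjustment raises the air column's frequency.
The beat rate fell, so the adjustment moved the air column toward 459 Hz — it must have started below the reference.

454 Hz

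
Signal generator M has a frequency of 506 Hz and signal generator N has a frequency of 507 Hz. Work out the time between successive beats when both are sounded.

f_beat = |506 − 507| = 1 Hz.
Beat period T = 1 / f_beat = 1 / 1 s.

1.000 s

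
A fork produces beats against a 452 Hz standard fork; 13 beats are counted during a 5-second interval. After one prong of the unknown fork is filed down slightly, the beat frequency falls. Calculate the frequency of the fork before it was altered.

449.4 Hz

Beat frequency = 13/5 = 2.6 Hz.
|f − 452| = 2.6, so the fork was at either 449.4 Hz or 454.6 Hz.
Filing a prong removes mass and raises the fork's frequency; the adjustment raises the fork's frequency.
The beat rate fell, so the adjustment moved the fork toward 452 Hz — it must have started below the reference.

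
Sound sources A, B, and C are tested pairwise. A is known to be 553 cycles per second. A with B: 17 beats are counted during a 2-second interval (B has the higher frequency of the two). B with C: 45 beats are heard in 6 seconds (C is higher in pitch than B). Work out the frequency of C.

569 Hz

A–B: Beat frequency = 17/2 = 8.5 Hz.
B is above A, so f_B = 553 + 8.5 = 561.5 Hz.
B–C: Beat frequency = 45/6 = 7.5 Hz.
C is above B, so f_C = 561.5 + 7.5 = 569 Hz.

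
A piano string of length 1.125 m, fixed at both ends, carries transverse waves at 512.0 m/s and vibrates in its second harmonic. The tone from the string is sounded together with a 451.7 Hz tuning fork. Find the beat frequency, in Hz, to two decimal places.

For a string fixed at both ends, f_n = n·v/(2L) = 2·512.0/(2·1.125) = 455.1111 Hz.
f_beat = |455.1111 − 451.7| = 3.41 Hz.

3.41 Hz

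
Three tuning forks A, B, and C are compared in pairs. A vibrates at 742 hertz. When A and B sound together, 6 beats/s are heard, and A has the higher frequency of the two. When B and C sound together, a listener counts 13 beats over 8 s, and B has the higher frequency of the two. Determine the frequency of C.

B is below A, so f_B = 742 − 6 = 736 Hz.
B–C: Beat frequency = 13/8 = 1.625 Hz.
C is below B, so f_C = 736 − 1.625 = 734.375 Hz.

734.375 Hz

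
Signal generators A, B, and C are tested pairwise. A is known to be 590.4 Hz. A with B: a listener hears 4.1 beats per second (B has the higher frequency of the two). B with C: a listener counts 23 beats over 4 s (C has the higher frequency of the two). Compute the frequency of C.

600.25 Hz

B is above A, so f_B = 590.4 + 4.1 = 594.5 Hz.
B–C: Beat frequency = 23/4 = 5.75 Hz.
C is above B, so f_C = 594.5 + 5.75 = 600.25 Hz.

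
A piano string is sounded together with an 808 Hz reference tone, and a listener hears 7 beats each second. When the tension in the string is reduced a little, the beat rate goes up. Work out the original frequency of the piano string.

|f − 808| = 7, so the piano string was at either 801 Hz or 815 Hz.
Lower tension means lower frequency; the adjustment lowers the piano string's frequency.
The beat rate rose, so the adjustment moved the piano string further from 808 Hz — it was already below the reference.

801 Hz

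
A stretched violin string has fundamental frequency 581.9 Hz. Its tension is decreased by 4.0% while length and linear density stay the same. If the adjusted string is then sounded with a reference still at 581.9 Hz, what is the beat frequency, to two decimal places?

11.76 Hz

For a string, f ∝ √T, so the new frequency is 581.9·√0.960 = 570.1432 Hz.
f_beat = |570.1432 − 581.9| = 11.76 Hz.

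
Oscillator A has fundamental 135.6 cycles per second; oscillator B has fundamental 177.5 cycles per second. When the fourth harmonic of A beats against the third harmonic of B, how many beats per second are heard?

Fourth harmonic of the first: 4·135.6 = 542.4 Hz.
Third harmonic of the second: 3·177.5 = 532.5 Hz.
f_beat = |542.4 − 532.5| = 9.9 Hz.

9.9 Hz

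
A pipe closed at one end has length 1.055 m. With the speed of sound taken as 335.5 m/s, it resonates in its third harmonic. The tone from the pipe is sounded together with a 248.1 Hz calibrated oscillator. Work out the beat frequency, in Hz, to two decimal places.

Closed pipe (odd harmonics): f_n = n·v/(4L) = 3·335.5/(4·1.055) = 238.5071 Hz.
f_beat = |238.5071 − 248.1| = 9.59 Hz.

9.59 Hz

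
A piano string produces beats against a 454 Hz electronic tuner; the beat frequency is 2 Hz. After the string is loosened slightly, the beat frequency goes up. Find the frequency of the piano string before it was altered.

452 Hz

|f − 454| = 2, so the piano string was at either 452 Hz or 456 Hz.
Reducing tension lowers a string's frequency; the adjustment lowers the piano string's frequency.
The beat rate rose, so the adjustment moved the piano string further from 454 Hz — it was already below the reference.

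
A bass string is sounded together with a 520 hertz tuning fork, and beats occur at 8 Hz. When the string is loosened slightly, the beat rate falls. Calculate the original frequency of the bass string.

528 Hz

|f − 520| = 8, so the bass string was at either 512 Hz or 528 Hz.
Reducing tension lowers a string's frequency; the adjustment lowers the bass string's frequency.
The beat rate fell, so the adjustment moved the bass string toward 520 Hz — it must have started above the reference.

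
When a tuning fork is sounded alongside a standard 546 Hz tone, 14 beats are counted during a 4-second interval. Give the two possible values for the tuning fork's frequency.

Beat frequency = 14/4 = 3.5 Hz.
|f − 546| = 3.5, so f = 546 ± 3.5.

542.5 Hz or 549.5 Hz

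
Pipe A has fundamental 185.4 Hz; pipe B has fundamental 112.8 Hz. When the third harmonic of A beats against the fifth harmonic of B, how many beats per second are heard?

7.8 Hz

Third harmonic of the first: 3·185.4 = 556.2 Hz.
Fifth harmonic of the second: 5·112.8 = 564.0 Hz.
f_beat = |556.2 − 564.0| = 7.8 Hz.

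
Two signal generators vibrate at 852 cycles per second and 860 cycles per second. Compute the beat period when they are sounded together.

f_beat = |852 − 860| = 8 Hz.
Beat period T = 1 / f_beat = 1 / 8 s.

0.125 s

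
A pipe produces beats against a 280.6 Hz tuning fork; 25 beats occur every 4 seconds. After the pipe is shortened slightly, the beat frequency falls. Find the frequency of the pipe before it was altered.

Beat frequency = 25/4 = 6.25 Hz.
|f − 280.6| = 6.25, so the pipe was at either 274.35 Hz or 286.85 Hz.
A shorter pipe has a higher fundamental; the adjustment raises the pipe's frequency.
The beat rate fell, so the adjustment moved the pipe toward 280.6 Hz — it must have started below the reference.

274.35 Hz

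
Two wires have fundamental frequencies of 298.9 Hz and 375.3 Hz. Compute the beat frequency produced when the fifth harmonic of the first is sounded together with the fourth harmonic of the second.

6.7 Hz

Fifth harmonic of the first: 5·298.9 = 1494.5 Hz.
Fourth harmonic of the second: 4·375.3 = 1501.2 Hz.
f_beat = |1494.5 − 1501.2| = 6.7 Hz.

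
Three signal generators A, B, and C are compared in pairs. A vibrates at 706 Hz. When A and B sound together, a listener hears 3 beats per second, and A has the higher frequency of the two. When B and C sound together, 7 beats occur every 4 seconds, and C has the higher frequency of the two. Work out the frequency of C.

B is below A, so f_B = 706 − 3 = 703 Hz.
B–C: Beat frequency = 7/4 = 1.75 Hz.
C is above B, so f_C = 703 + 1.75 = 704.75 Hz.

704.75 Hz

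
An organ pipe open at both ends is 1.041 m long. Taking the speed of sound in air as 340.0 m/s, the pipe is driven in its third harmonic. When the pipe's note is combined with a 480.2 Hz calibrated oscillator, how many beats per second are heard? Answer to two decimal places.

Open pipe: f_n = n·v/(2L) = 3·340.0/(2·1.041) = 489.9135 Hz.
f_beat = |489.9135 − 480.2| = 9.71 Hz.

9.71 Hz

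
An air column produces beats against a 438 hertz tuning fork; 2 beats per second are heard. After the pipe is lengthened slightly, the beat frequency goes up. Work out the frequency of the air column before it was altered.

436 Hz

|f − 438| = 2, so the air column was at either 436 Hz or 440 Hz.
A longer pipe has a lower fundamental; the adjustment lowers the air column's frequency.
The beat rate rose, so the adjustment moved the air column further from 438 Hz — it was already below the reference.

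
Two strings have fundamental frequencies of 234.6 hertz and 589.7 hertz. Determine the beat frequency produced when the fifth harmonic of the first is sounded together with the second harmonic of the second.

Fifth harmonic of the first: 5·234.6 = 1173.0 Hz.
Second harmonic of the second: 2·589.7 = 1179.4 Hz.
f_beat = |1173.0 − 1179.4| = 6.4 Hz.

6.4 Hz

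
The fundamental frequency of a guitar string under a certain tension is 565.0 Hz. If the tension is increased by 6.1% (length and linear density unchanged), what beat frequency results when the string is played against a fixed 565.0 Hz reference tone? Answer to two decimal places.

16.98 Hz

For a string, f ∝ √T, so the new frequency is 565.0·√1.061 = 581.9774 Hz.
f_beat = |581.9774 − 565.0| = 16.98 Hz.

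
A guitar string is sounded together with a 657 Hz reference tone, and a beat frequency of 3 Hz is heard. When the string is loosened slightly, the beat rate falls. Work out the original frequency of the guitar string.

|f − 657| = 3, so the guitar string was at either 654 Hz or 660 Hz.
Reducing tension lowers a string's frequency; the adjustment lowers the guitar string's frequency.
The beat rate fell, so the adjustment moved the guitar string toward 657 Hz — it must have started above the reference.

660 Hz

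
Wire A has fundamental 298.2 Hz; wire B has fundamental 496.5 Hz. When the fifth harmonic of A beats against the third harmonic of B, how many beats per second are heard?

Fifth harmonic of the first: 5·298.2 = 1491.0 Hz.
Third harmonic of the second: 3·496.5 = 1489.5 Hz.
f_beat = |1491.0 − 1489.5| = 1.5 Hz.

1.5 Hz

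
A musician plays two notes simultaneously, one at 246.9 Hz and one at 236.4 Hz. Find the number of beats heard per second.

10.5 Hz

The beat frequency equals the magnitude of the frequency difference.
|246.9 − 236.4| = 10.5 Hz.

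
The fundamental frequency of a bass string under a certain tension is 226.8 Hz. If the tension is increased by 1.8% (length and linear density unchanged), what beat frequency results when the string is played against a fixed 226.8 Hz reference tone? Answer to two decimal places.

2.03 Hz

For a string, f ∝ √T, so the new frequency is 226.8·√1.018 = 228.8321 Hz.
f_beat = |228.8321 − 226.8| = 2.03 Hz.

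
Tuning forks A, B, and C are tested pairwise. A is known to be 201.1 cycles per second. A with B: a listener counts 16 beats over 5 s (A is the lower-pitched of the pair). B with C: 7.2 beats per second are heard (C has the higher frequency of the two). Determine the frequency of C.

A–B: Beat frequency = 16/5 = 3.2 Hz.
B is above A, so f_B = 201.1 + 3.2 = 204.3 Hz.
C is above B, so f_C = 204.3 + 7.2 = 211.5 Hz.

211.5 Hz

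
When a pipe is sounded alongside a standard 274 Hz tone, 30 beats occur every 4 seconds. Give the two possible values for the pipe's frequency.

266.5 Hz or 281.5 Hz

Beat frequency = 30/4 = 7.5 Hz.
|f − 274| = 7.5, so f = 274 ± 7.5.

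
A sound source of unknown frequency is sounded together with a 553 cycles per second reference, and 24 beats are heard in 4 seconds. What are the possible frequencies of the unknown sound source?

Beat frequency = 24/4 = 6 Hz.
|f − 553| = 6, so f = 553 ± 6.

547 Hz or 559 Hz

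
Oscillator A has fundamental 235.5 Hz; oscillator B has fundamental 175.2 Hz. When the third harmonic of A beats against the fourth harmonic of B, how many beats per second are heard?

5.7 Hz

Third harmonic of the first: 3·235.5 = 706.5 Hz.
Fourth harmonic of the second: 4·175.2 = 700.8 Hz.
f_beat = |706.5 − 700.8| = 5.7 Hz.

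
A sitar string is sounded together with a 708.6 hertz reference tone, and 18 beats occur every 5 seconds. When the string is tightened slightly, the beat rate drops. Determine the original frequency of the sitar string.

705 Hz

Beat frequency = 18/5 = 3.6 Hz.
|f − 708.6| = 3.6, so the sitar string was at either 705 Hz or 712.2 Hz.
Increasing tension raises a string's frequency; the adjustment raises the sitar string's frequency.
The beat rate fell, so the adjustment moved the sitar string toward 708.6 Hz — it must have started below the reference.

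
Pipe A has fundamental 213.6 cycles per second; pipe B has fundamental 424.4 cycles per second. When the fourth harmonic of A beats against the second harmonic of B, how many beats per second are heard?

Fourth harmonic of the first: 4·213.6 = 854.4 Hz.
Second harmonic of the second: 2·424.4 = 848.8 Hz.
f_beat = |854.4 − 848.8| = 5.6 Hz.

5.6 Hz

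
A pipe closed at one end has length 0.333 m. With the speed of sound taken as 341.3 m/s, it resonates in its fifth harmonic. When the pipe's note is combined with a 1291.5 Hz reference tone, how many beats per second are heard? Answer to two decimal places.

10.34 Hz

Closed pipe (odd harmonics): f_n = n·v/(4L) = 5·341.3/(4·0.333) = 1281.1562 Hz.
f_beat = |1281.1562 − 1291.5| = 10.34 Hz.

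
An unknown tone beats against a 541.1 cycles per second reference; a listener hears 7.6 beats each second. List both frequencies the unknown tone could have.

533.5 Hz or 548.7 Hz

|f − 541.1| = 7.6, so f = 541.1 ± 7.6.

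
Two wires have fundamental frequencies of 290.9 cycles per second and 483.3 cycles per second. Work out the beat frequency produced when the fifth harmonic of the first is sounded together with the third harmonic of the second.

Fifth harmonic of the first: 5·290.9 = 1454.5 Hz.
Third harmonic of the second: 3·483.3 = 1449.9 Hz.
f_beat = |1454.5 − 1449.9| = 4.6 Hz.

4.6 Hz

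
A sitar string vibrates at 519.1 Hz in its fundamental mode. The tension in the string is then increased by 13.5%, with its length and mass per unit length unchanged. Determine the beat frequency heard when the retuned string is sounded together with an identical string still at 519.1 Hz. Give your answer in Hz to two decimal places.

For a string, f ∝ √T, so the new frequency is 519.1·√1.135 = 553.0303 Hz.
f_beat = |553.0303 − 519.1| = 33.93 Hz.

33.93 Hz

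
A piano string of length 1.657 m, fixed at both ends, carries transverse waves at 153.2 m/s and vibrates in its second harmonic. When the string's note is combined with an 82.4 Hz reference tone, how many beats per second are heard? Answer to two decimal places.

For a string fixed at both ends, f_n = n·v/(2L) = 2·153.2/(2·1.657) = 92.4562 Hz.
f_beat = |92.4562 − 82.4| = 10.06 Hz.

10.06 Hz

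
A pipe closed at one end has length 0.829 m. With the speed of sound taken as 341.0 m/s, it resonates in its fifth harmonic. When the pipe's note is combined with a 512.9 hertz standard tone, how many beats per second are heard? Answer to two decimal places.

Closed pipe (odd harmonics): f_n = n·v/(4L) = 5·341.0/(4·0.829) = 514.1737 Hz.
f_beat = |514.1737 − 512.9| = 1.27 Hz.

1.27 Hz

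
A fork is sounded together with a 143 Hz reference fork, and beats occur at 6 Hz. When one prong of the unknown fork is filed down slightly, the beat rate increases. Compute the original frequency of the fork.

|f − 143| = 6, so the fork was at either 137 Hz or 149 Hz.
Filing a prong removes mass and raises the fork's frequency; the adjustment raises the fork's frequency.
The beat rate rose, so the adjustment moved the fork further from 143 Hz — it was already above the reference.

149 Hz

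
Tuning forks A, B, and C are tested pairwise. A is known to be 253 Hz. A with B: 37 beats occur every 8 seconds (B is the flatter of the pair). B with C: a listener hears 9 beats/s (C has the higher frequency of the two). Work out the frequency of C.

A–B: Beat frequency = 37/8 = 4.625 Hz.
B is below A, so f_B = 253 − 4.625 = 248.375 Hz.
C is above B, so f_C = 248.375 + 9 = 257.375 Hz.

257.375 Hz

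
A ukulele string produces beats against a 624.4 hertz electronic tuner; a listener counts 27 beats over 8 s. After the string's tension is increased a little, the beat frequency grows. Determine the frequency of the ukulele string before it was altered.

627.775 Hz

Beat frequency = 27/8 = 3.375 Hz.
|f − 624.4| = 3.375, so the ukulele string was at either 621.025 Hz or 627.775 Hz.
Higher tension means higher frequency; the adjustment raises the ukulele string's frequency.
The beat rate rose, so the adjustment moved the ukulele string further from 624.4 Hz — it was already above the reference.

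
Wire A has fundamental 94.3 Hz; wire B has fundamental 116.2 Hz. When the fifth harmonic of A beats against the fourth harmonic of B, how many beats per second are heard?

Fifth harmonic of the first: 5·94.3 = 471.5 Hz.
Fourth harmonic of the second: 4·116.2 = 464.8 Hz.
f_beat = |471.5 − 464.8| = 6.7 Hz.

6.7 Hz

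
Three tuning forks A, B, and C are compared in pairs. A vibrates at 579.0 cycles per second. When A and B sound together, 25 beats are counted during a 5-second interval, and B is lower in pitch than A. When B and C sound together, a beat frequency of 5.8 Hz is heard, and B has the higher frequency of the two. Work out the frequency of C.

A–B: Beat frequency = 25/5 = 5 Hz.
B is below A, so f_B = 579.0 − 5 = 574 Hz.
C is below B, so f_C = 574 − 5.8 = 568.2 Hz.

568.2 Hz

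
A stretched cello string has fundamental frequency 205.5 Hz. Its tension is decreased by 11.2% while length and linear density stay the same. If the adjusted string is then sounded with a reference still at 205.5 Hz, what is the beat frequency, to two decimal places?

11.85 Hz

For a string, f ∝ √T, so the new frequency is 205.5·√0.888 = 193.6504 Hz.
f_beat = |193.6504 − 205.5| = 11.85 Hz.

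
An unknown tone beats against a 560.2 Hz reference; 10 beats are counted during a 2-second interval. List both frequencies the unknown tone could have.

Beat frequency = 10/2 = 5 Hz.
|f − 560.2| = 5, so f = 560.2 ± 5.

555.2 Hz or 565.2 Hz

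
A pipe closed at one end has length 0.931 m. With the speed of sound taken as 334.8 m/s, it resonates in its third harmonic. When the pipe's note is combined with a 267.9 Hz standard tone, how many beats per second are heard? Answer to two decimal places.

Closed pipe (odd harmonics): f_n = n·v/(4L) = 3·334.8/(4·0.931) = 269.7100 Hz.
f_beat = |269.7100 − 267.9| = 1.81 Hz.

1.81 Hz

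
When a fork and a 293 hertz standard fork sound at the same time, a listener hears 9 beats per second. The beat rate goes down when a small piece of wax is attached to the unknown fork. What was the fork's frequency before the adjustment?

|f − 293| = 9, so the fork was at either 284 Hz or 302 Hz.
Loading a fork with wax lowers its frequency; the adjustment lowers the fork's frequency.
The beat rate fell, so the adjustment moved the fork toward 293 Hz — it must have started above the reference.

302 Hz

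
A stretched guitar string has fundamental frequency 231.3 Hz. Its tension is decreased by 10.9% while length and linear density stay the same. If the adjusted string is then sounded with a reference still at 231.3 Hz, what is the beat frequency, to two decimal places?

For a string, f ∝ √T, so the new frequency is 231.3·√0.891 = 218.3305 Hz.
f_beat = |218.3305 − 231.3| = 12.97 Hz.

12.97 Hz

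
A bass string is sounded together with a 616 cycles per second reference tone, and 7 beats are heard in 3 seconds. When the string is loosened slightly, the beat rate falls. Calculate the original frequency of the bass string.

618.3333 Hz

Beat frequency = 7/3 = 2.3333 Hz.
|f − 616| = 2.3333, so the bass string was at either 613.6667 Hz or 618.3333 Hz.
Reducing tension lowers a string's frequency; the adjustment lowers the bass string's frequency.
The beat rate fell, so the adjustment moved the bass string toward 616 Hz — it must have started above the reference.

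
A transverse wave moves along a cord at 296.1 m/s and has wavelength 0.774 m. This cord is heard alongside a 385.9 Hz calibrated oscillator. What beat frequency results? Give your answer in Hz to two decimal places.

3.34 Hz

Source frequency f = v/λ = 296.1/0.774 = 382.5581 Hz.
f_beat = |382.5581 − 385.9| = 3.34 Hz.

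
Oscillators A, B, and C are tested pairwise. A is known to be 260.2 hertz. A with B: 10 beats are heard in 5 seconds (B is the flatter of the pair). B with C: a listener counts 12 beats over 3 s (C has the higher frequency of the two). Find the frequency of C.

A–B: Beat frequency = 10/5 = 2 Hz.
B is below A, so f_B = 260.2 − 2 = 258.2 Hz.
B–C: Beat frequency = 12/3 = 4 Hz.
C is above B, so f_C = 258.2 + 4 = 262.2 Hz.

262.2 Hz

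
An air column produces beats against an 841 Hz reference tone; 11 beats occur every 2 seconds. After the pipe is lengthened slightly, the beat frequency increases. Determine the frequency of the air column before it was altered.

835.5 Hz

Beat frequency = 11/2 = 5.5 Hz.
|f − 841| = 5.5, so the air column was at either 835.5 Hz or 846.5 Hz.
A longer pipe has a lower fundamental; the adjustment lowers the air column's frequency.
The beat rate rose, so the adjustment moved the air column further from 841 Hz — it was already below the reference.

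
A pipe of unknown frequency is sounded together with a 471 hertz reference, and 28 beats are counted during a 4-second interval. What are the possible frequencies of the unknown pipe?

464 Hz or 478 Hz

Beat frequency = 28/4 = 7 Hz.
|f − 471| = 7, so f = 471 ± 7.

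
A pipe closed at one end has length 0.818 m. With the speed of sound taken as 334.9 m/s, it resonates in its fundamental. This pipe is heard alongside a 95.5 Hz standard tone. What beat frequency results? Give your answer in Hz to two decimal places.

Closed pipe (odd harmonics): f_n = n·v/(4L) = 1·334.9/(4·0.818) = 102.3533 Hz.
f_beat = |102.3533 − 95.5| = 6.85 Hz.

6.85 Hz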